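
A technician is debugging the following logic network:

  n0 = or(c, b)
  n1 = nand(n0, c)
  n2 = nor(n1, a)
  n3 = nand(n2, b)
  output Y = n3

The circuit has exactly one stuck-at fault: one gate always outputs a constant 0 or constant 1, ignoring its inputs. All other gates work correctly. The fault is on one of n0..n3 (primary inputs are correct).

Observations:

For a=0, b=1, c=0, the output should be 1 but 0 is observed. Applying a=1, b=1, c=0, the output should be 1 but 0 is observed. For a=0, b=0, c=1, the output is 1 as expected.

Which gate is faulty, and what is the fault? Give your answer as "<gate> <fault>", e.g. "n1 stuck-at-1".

n2 stuck-at-1

Fault-free values for test 1 (a=0, b=1, c=0): n0=1, n1=1, n2=0, n3=1, giving Y=1. Observed 0.
Test 1: faults giving observed 0 are {n1 stuck-at-0, n2 stuck-at-1, n3 stuck-at-0}.
Test 2 (a=1, b=1, c=0): fault-free n0=1, n1=1, n2=0, n3=1 → 1; observed 0. Eliminates n1 stuck-at-0.
Test 3 (a=0, b=0, c=1): fault-free n0=1, n1=0, n2=1, n3=1 → 1; observed 1. Eliminates n3 stuck-at-0.
Only n2 stuck-at-1 is consistent with every test.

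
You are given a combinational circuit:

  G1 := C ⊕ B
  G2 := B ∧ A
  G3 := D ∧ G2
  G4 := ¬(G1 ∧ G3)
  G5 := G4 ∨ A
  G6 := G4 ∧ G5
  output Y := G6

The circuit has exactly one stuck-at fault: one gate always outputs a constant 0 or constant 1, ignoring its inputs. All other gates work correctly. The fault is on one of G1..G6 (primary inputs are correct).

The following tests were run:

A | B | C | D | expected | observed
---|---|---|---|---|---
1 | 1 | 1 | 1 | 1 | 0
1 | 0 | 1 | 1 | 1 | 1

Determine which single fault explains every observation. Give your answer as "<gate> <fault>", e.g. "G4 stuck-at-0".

G1 stuck-at-1

Fault-free values for test 1 (A=1, B=1, C=1, D=1): G1=0, G2=1, G3=1, G4=1, G5=1, G6=1, giving Y=1. Observed 0.
Test 1: faults giving observed 0 are {G1 stuck-at-1, G4 stuck-at-0, G5 stuck-at-0, G6 stuck-at-0}.
Test 2 (A=1, B=0, C=1, D=1): fault-free G1=1, G2=0, G3=0, G4=1, G5=1, G6=1 → 1; observed 1. Eliminates G4 stuck-at-0, G5 stuck-at-0, G6 stuck-at-0.
Only G1 stuck-at-1 is consistent with every test.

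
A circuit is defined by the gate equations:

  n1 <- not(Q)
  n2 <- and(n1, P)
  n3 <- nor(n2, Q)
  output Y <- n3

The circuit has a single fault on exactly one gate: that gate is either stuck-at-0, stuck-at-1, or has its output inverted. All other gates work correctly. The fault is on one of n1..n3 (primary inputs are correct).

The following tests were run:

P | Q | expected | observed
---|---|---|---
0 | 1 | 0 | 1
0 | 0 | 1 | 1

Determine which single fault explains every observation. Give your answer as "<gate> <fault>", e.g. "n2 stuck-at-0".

n3 stuck-at-1

Fault-free values for test 1 (P=0, Q=1): n1=0, n2=0, n3=0, giving Y=0. Observed 1.
Test 1: faults giving observed 1 are {n3 stuck-at-1, n3 inverted output}.
Test 2 (P=0, Q=0): fault-free n1=1, n2=0, n3=1 → 1; observed 1. Eliminates n3 inverted output.
Only n3 stuck-at-1 is consistent with every test.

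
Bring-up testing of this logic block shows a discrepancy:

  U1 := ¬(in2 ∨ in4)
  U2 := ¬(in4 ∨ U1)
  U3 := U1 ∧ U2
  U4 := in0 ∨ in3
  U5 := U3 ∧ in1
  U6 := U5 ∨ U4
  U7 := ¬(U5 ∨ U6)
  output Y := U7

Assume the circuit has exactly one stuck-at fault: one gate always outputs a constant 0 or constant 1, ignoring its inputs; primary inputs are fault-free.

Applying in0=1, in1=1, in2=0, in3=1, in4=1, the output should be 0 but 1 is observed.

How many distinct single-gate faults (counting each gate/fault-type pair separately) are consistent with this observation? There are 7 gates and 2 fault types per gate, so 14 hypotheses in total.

Fault-free: U1=0, U2=0, U3=0, U4=1, U5=0, U6=1, U7=0 → 0. Observed 1.
  U1 stuck-at-0: output 0 ✗
  U1 stuck-at-1: output 0 ✗
  U2 stuck-at-0: output 0 ✗
  U2 stuck-at-1: output 0 ✗
  U3 stuck-at-0: output 0 ✗
  U3 stuck-at-1: output 0 ✗
  U4 stuck-at-0: output 1 ✓
  U4 stuck-at-1: output 0 ✗
  U5 stuck-at-0: output 0 ✗
  U5 stuck-at-1: output 0 ✗
  U6 stuck-at-0: output 1 ✓
  U6 stuck-at-1: output 0 ✗
  U7 stuck-at-0: output 0 ✗
  U7 stuck-at-1: output 1 ✓
Consistent faults: {U4 stuck-at-0, U6 stuck-at-0, U7 stuck-at-1} — 3 in all.

3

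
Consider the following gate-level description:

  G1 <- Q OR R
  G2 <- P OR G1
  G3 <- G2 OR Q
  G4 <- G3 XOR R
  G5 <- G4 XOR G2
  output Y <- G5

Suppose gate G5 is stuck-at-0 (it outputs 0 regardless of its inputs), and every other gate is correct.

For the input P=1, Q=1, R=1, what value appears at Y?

0

Propagate with G5 forced: G1=1, G2=1, G3=1, G4=0, G5=0 [stuck-at-0].
So Y = 0. (Without the fault it would be 1.)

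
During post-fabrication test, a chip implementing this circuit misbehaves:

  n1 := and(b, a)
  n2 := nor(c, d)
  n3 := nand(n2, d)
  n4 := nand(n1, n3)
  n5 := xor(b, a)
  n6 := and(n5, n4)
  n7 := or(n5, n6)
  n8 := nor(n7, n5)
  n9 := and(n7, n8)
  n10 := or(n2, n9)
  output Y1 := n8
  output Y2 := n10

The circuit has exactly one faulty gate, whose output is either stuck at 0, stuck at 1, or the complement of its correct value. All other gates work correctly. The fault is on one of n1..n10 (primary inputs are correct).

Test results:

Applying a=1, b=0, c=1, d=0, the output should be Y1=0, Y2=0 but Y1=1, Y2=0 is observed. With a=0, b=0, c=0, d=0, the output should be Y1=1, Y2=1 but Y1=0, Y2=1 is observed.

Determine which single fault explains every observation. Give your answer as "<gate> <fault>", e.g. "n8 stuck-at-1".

n5 inverted output

Fault-free values for test 1 (a=1, b=0, c=1, d=0): n1=0, n2=0, n3=1, n4=1, n5=1, n6=1, n7=1, n8=0, n9=0, n10=0, giving Y1=0, Y2=0. Observed Y1=1, Y2=0.
Test 1: faults giving observed Y1=1, Y2=0 are {n5 stuck-at-0, n5 inverted output}.
Test 2 (a=0, b=0, c=0, d=0): fault-free n1=0, n2=1, n3=1, n4=1, n5=0, n6=0, n7=0, n8=1, n9=0, n10=1 → Y1=1, Y2=1; observed Y1=0, Y2=1. Eliminates n5 stuck-at-0.
Only n5 inverted output is consistent with every test.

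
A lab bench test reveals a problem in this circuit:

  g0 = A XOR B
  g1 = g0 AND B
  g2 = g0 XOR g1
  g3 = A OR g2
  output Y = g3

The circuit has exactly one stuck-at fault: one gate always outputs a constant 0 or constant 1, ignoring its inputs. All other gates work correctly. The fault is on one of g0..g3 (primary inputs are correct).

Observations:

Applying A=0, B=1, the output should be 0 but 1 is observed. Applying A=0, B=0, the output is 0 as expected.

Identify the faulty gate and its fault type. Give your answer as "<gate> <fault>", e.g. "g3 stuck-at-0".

Fault-free values for test 1 (A=0, B=1): g0=1, g1=1, g2=0, g3=0, giving Y=0. Observed 1.
Test 1: faults giving observed 1 are {g1 stuck-at-0, g2 stuck-at-1, g3 stuck-at-1}.
Test 2 (A=0, B=0): fault-free g0=0, g1=0, g2=0, g3=0 → 0; observed 0. Eliminates g2 stuck-at-1, g3 stuck-at-1.
Only g1 stuck-at-0 is consistent with every test.

g1 stuck-at-0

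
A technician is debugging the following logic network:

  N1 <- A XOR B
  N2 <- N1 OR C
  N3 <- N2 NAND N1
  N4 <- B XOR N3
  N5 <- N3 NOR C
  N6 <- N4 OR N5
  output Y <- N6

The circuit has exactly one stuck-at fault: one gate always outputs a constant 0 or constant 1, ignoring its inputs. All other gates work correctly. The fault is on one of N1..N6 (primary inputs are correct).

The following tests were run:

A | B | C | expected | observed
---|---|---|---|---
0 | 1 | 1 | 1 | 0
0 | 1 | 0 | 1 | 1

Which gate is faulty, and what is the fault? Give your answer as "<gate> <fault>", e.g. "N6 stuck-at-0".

N4 stuck-at-0

Fault-free values for test 1 (A=0, B=1, C=1): N1=1, N2=1, N3=0, N4=1, N5=0, N6=1, giving Y=1. Observed 0.
Test 1: faults giving observed 0 are {N1 stuck-at-0, N2 stuck-at-0, N3 stuck-at-1, N4 stuck-at-0, N6 stuck-at-0}.
Test 2 (A=0, B=1, C=0): fault-free N1=1, N2=1, N3=0, N4=1, N5=1, N6=1 → 1; observed 1. Eliminates N1 stuck-at-0, N2 stuck-at-0, N3 stuck-at-1, N6 stuck-at-0.
Only N4 stuck-at-0 is consistent with every test.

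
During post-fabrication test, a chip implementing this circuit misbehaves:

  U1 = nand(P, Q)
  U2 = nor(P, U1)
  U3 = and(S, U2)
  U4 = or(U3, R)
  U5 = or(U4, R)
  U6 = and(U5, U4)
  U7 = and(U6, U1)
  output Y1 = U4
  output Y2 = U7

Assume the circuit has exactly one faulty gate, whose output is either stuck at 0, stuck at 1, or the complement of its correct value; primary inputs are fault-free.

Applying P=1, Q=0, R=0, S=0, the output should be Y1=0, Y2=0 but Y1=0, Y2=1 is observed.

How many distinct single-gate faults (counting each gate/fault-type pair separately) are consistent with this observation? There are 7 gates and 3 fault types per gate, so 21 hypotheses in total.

4

Fault-free: U1=1, U2=0, U3=0, U4=0, U5=0, U6=0, U7=0 → Y1=0, Y2=0. Observed Y1=0, Y2=1.
  U1: none of the 3 fault types match ✗
  U2: none of the 3 fault types match ✗
  U3: none of the 3 fault types match ✗
  U4: none of the 3 fault types match ✗
  U5: none of the 3 fault types match ✗
  U6: stuck-at-1, inverted output ✓; others ✗
  U7: stuck-at-1, inverted output ✓; others ✗
Consistent faults: {U6 stuck-at-1, U6 inverted output, U7 stuck-at-1, U7 inverted output} — 4 in all.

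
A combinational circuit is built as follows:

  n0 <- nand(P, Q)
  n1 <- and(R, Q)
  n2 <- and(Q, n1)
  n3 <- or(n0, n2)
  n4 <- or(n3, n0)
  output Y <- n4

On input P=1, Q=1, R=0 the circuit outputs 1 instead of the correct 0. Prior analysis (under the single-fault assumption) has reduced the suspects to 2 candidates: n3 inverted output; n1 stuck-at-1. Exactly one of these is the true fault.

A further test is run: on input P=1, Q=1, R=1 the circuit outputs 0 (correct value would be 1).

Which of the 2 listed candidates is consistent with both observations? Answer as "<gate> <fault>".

n3 inverted output

Evaluate each candidate on input P=1, Q=1, R=1:
  n3 inverted output: n0=0, n1=1, n2=1, n3=0 [inverted output], n4=0 → 0 — matches
  n1 stuck-at-1: n0=0, n1=1 [stuck-at-1], n2=1, n3=1, n4=1 → 1 — eliminated
Only n3 inverted output reproduces the observed 0.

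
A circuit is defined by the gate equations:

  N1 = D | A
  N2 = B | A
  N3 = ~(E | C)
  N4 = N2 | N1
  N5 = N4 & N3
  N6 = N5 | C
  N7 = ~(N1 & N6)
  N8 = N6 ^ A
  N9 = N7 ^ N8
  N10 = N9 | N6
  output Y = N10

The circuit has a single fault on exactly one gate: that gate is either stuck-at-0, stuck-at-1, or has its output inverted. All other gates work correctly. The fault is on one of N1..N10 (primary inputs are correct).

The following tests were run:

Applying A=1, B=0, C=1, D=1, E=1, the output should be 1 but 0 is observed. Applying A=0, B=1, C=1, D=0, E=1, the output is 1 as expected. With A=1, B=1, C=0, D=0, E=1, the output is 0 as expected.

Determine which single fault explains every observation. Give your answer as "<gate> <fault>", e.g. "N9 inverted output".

Fault-free values for test 1 (A=1, B=0, C=1, D=1, E=1): N1=1, N2=1, N3=0, N4=1, N5=0, N6=1, N7=0, N8=0, N9=0, N10=1, giving Y=1. Observed 0.
Test 1: faults giving observed 0 are {N6 stuck-at-0, N6 inverted output, N10 stuck-at-0, N10 inverted output}.
Test 2 (A=0, B=1, C=1, D=0, E=1): fault-free N1=0, N2=1, N3=0, N4=1, N5=0, N6=1, N7=1, N8=1, N9=0, N10=1 → 1; observed 1. Eliminates N10 stuck-at-0, N10 inverted output.
Test 3 (A=1, B=1, C=0, D=0, E=1): fault-free N1=1, N2=1, N3=0, N4=1, N5=0, N6=0, N7=1, N8=1, N9=0, N10=0 → 0; observed 0. Eliminates N6 inverted output.
Only N6 stuck-at-0 is consistent with every test.

N6 stuck-at-0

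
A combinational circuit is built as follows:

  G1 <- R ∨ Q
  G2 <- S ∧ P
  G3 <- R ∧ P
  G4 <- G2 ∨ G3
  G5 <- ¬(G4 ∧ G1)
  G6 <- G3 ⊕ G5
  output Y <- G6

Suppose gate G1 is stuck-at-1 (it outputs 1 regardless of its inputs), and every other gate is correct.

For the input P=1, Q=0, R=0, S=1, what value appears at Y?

Propagate with G1 forced: G1=1 [stuck-at-1], G2=1, G3=0, G4=1, G5=0, G6=0.
So Y = 0. (Without the fault it would be 1.)

0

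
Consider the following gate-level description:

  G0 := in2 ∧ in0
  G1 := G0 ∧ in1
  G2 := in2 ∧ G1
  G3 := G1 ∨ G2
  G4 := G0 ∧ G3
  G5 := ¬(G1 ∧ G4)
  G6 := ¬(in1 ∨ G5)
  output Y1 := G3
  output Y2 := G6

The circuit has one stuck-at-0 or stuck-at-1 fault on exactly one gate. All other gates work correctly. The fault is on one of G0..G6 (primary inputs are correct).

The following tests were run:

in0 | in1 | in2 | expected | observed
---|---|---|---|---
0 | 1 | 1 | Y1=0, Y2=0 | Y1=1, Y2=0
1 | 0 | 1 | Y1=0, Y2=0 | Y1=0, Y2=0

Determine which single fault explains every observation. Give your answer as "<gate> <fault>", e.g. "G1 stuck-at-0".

G0 stuck-at-1

Fault-free values for test 1 (in0=0, in1=1, in2=1): G0=0, G1=0, G2=0, G3=0, G4=0, G5=1, G6=0, giving Y1=0, Y2=0. Observed Y1=1, Y2=0.
Test 1: faults giving observed Y1=1, Y2=0 are {G0 stuck-at-1, G1 stuck-at-1, G2 stuck-at-1, G3 stuck-at-1}.
Test 2 (in0=1, in1=0, in2=1): fault-free G0=1, G1=0, G2=0, G3=0, G4=0, G5=1, G6=0 → Y1=0, Y2=0; observed Y1=0, Y2=0. Eliminates G1 stuck-at-1, G2 stuck-at-1, G3 stuck-at-1.
Only G0 stuck-at-1 is consistent with every test.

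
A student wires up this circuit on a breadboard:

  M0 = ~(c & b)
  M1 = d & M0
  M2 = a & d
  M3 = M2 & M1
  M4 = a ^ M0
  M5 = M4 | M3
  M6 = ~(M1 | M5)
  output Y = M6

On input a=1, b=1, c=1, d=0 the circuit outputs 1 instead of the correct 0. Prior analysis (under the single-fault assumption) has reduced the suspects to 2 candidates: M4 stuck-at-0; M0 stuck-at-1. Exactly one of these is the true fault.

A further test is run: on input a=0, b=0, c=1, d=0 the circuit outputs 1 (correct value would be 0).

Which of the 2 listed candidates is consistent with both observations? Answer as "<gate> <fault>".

Evaluate each candidate on input a=0, b=0, c=1, d=0:
  M4 stuck-at-0: M0=1, M1=0, M2=0, M3=0, M4=0 [stuck-at-0], M5=0, M6=1 → 1 — matches
  M0 stuck-at-1: M0=1 [stuck-at-1], M1=0, M2=0, M3=0, M4=1, M5=1, M6=0 → 0 — eliminated
Only M4 stuck-at-0 reproduces the observed 1.

M4 stuck-at-0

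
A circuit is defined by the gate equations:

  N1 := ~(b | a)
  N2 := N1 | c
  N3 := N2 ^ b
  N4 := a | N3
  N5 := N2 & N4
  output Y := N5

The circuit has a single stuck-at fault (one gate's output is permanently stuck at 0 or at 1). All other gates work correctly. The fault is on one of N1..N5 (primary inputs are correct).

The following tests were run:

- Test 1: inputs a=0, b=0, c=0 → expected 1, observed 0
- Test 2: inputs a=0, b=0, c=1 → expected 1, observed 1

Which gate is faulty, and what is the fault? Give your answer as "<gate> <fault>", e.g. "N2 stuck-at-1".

N1 stuck-at-0

Fault-free values for test 1 (a=0, b=0, c=0): N1=1, N2=1, N3=1, N4=1, N5=1, giving Y=1. Observed 0.
Test 1: faults giving observed 0 are {N1 stuck-at-0, N2 stuck-at-0, N3 stuck-at-0, N4 stuck-at-0, N5 stuck-at-0}.
Test 2 (a=0, b=0, c=1): fault-free N1=1, N2=1, N3=1, N4=1, N5=1 → 1; observed 1. Eliminates N2 stuck-at-0, N3 stuck-at-0, N4 stuck-at-0, N5 stuck-at-0.
Only N1 stuck-at-0 is consistent with every test.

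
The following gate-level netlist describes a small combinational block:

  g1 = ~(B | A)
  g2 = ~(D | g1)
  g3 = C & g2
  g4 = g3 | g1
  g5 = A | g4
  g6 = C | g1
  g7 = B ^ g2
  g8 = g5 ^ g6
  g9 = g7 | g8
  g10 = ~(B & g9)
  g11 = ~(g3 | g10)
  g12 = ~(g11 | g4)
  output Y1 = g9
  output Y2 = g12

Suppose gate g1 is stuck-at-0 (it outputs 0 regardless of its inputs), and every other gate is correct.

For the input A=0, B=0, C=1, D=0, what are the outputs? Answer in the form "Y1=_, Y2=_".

Y1=1, Y2=0

Propagate with g1 forced: g1=0 [stuck-at-0], g2=1, g3=1, g4=1, g5=1, g6=1, g7=1, g8=0, g9=1, g10=1, g11=0, g12=0.
So the outputs are Y1=1, Y2=0. (Without the fault they would be Y1=0, Y2=0.)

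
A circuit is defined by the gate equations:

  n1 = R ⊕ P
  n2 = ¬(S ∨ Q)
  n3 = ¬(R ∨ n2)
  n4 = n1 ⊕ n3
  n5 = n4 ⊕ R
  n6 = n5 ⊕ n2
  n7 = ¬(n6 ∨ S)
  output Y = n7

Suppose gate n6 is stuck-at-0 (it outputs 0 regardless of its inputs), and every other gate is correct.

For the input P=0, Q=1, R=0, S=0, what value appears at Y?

Propagate with n6 forced: n1=0, n2=0, n3=1, n4=1, n5=1, n6=0 [stuck-at-0], n7=1.
So Y = 1. (Without the fault it would be 0.)

1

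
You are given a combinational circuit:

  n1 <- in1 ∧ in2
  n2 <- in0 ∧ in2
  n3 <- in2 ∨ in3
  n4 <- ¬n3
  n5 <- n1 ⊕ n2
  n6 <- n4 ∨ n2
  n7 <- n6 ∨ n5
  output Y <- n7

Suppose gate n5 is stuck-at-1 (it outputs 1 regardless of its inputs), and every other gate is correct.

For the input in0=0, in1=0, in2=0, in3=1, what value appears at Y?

1

Propagate with n5 forced: n1=0, n2=0, n3=1, n4=0, n5=1 [stuck-at-1], n6=0, n7=1.
So Y = 1. (Without the fault it would be 0.)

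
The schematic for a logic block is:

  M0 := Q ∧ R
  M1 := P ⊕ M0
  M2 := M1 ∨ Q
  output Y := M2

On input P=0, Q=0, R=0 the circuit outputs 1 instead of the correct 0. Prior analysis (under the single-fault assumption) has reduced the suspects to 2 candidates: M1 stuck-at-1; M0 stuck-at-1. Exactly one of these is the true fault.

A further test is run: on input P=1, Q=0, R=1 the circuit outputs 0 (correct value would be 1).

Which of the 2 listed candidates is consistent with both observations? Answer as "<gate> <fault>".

Evaluate each candidate on input P=1, Q=0, R=1:
  M1 stuck-at-1: M0=0, M1=1 [stuck-at-1], M2=1 → 1 — eliminated
  M0 stuck-at-1: M0=1 [stuck-at-1], M1=0, M2=0 → 0 — matches
Only M0 stuck-at-1 reproduces the observed 0.

M0 stuck-at-1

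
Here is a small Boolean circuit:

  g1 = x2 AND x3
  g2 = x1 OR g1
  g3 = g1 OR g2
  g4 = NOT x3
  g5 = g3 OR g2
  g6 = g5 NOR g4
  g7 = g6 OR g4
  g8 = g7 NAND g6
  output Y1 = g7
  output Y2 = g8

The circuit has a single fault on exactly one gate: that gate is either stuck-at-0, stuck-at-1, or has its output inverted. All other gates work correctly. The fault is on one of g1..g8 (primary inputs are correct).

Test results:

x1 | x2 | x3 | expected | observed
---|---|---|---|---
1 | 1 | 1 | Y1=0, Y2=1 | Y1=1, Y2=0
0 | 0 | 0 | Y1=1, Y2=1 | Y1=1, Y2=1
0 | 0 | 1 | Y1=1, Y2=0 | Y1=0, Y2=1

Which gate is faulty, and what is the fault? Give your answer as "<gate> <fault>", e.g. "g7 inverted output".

Fault-free values for test 1 (x1=1, x2=1, x3=1): g1=1, g2=1, g3=1, g4=0, g5=1, g6=0, g7=0, g8=1, giving Y1=0, Y2=1. Observed Y1=1, Y2=0.
Test 1: faults giving observed Y1=1, Y2=0 are {g5 stuck-at-0, g5 inverted output, g6 stuck-at-1, g6 inverted output}.
Test 2 (x1=0, x2=0, x3=0): fault-free g1=0, g2=0, g3=0, g4=1, g5=0, g6=0, g7=1, g8=1 → Y1=1, Y2=1; observed Y1=1, Y2=1. Eliminates g6 stuck-at-1, g6 inverted output.
Test 3 (x1=0, x2=0, x3=1): fault-free g1=0, g2=0, g3=0, g4=0, g5=0, g6=1, g7=1, g8=0 → Y1=1, Y2=0; observed Y1=0, Y2=1. Eliminates g5 stuck-at-0.
Only g5 inverted output is consistent with every test.

g5 inverted output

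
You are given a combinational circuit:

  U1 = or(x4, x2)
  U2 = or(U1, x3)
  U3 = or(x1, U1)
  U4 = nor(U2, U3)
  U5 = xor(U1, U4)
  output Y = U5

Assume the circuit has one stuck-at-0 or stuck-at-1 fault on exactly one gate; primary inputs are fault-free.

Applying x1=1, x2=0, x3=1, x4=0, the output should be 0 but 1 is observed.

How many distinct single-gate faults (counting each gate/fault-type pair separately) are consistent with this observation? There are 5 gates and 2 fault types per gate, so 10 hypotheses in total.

3

Fault-free: U1=0, U2=1, U3=1, U4=0, U5=0 → 0. Observed 1.
  U1 stuck-at-0: output 0 ✗
  U1 stuck-at-1: output 1 ✓
  U2 stuck-at-0: output 0 ✗
  U2 stuck-at-1: output 0 ✗
  U3 stuck-at-0: output 0 ✗
  U3 stuck-at-1: output 0 ✗
  U4 stuck-at-0: output 0 ✗
  U4 stuck-at-1: output 1 ✓
  U5 stuck-at-0: output 0 ✗
  U5 stuck-at-1: output 1 ✓
Consistent faults: {U1 stuck-at-1, U4 stuck-at-1, U5 stuck-at-1} — 3 in all.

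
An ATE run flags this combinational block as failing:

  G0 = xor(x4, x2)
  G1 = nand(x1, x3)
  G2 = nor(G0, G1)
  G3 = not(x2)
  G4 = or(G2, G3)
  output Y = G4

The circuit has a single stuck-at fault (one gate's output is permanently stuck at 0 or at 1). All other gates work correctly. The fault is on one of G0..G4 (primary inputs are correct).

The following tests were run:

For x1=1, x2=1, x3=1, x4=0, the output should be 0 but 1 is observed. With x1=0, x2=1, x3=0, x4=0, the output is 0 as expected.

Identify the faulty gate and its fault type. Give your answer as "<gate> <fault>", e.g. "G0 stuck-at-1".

G0 stuck-at-0

Fault-free values for test 1 (x1=1, x2=1, x3=1, x4=0): G0=1, G1=0, G2=0, G3=0, G4=0, giving Y=0. Observed 1.
Test 1: faults giving observed 1 are {G0 stuck-at-0, G2 stuck-at-1, G3 stuck-at-1, G4 stuck-at-1}.
Test 2 (x1=0, x2=1, x3=0, x4=0): fault-free G0=1, G1=1, G2=0, G3=0, G4=0 → 0; observed 0. Eliminates G2 stuck-at-1, G3 stuck-at-1, G4 stuck-at-1.
Only G0 stuck-at-0 is consistent with every test.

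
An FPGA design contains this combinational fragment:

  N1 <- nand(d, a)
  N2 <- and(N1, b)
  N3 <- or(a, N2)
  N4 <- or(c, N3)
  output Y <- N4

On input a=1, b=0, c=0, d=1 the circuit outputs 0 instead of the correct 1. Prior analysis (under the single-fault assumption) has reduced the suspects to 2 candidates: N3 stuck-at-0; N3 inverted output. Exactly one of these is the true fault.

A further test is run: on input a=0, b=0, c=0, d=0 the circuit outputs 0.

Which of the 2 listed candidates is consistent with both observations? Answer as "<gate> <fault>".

N3 stuck-at-0

Evaluate each candidate on input a=0, b=0, c=0, d=0:
  N3 stuck-at-0: N1=1, N2=0, N3=0 [stuck-at-0], N4=0 → 0 — matches
  N3 inverted output: N1=1, N2=0, N3=1 [inverted output], N4=1 → 1 — eliminated
Only N3 stuck-at-0 reproduces the observed 0.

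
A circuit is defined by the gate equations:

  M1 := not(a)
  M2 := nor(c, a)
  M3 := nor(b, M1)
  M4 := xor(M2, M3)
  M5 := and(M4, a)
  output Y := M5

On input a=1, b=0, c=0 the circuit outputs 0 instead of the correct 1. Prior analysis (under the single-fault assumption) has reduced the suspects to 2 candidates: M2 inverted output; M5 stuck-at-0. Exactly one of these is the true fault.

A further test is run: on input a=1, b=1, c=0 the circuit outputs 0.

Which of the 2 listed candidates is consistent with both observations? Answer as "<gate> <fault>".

M5 stuck-at-0

Evaluate each candidate on input a=1, b=1, c=0:
  M2 inverted output: M1=0, M2=1 [inverted output], M3=0, M4=1, M5=1 → 1 — eliminated
  M5 stuck-at-0: M1=0, M2=0, M3=0, M4=0, M5=0 [stuck-at-0] → 0 — matches
Only M5 stuck-at-0 reproduces the observed 0.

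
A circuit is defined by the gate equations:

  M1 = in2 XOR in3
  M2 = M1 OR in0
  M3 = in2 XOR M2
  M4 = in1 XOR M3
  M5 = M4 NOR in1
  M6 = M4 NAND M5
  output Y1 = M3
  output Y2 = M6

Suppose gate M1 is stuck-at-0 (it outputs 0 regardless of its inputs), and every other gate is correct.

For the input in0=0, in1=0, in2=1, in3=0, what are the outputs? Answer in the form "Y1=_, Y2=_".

Y1=1, Y2=1

Propagate with M1 forced: M1=0 [stuck-at-0], M2=0, M3=1, M4=1, M5=0, M6=1.
So the outputs are Y1=1, Y2=1. (Without the fault they would be Y1=0, Y2=1.)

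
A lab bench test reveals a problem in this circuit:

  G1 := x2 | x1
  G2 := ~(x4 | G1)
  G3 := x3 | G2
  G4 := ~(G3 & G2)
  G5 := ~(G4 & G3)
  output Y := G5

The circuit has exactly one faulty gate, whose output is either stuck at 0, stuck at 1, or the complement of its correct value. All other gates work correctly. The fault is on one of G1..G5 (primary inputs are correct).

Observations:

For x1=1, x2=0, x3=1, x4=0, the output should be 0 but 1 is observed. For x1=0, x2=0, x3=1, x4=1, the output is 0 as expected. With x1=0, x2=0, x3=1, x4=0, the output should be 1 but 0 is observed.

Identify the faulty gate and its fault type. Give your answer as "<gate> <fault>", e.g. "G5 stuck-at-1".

G1 inverted output

Fault-free values for test 1 (x1=1, x2=0, x3=1, x4=0): G1=1, G2=0, G3=1, G4=1, G5=0, giving Y=0. Observed 1.
Test 1: faults giving observed 1 are {G1 stuck-at-0, G1 inverted output, G2 stuck-at-1, G2 inverted output, G3 stuck-at-0, G3 inverted output, G4 stuck-at-0, G4 inverted output, G5 stuck-at-1, G5 inverted output}.
Test 2 (x1=0, x2=0, x3=1, x4=1): fault-free G1=0, G2=0, G3=1, G4=1, G5=0 → 0; observed 0. Eliminates G2 stuck-at-1, G2 inverted output, G3 stuck-at-0, G3 inverted output, G4 stuck-at-0, G4 inverted output, G5 stuck-at-1, G5 inverted output.
Test 3 (x1=0, x2=0, x3=1, x4=0): fault-free G1=0, G2=1, G3=1, G4=0, G5=1 → 1; observed 0. Eliminates G1 stuck-at-0.
Only G1 inverted output is consistent with every test.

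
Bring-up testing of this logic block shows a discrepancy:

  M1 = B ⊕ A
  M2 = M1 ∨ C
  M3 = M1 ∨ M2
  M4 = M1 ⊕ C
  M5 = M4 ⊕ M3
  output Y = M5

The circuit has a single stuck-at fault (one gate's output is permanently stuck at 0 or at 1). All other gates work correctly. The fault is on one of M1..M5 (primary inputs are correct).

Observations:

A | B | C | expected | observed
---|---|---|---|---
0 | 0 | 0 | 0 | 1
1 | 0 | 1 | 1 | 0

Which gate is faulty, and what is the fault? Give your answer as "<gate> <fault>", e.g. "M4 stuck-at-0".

M4 stuck-at-1

Fault-free values for test 1 (A=0, B=0, C=0): M1=0, M2=0, M3=0, M4=0, M5=0, giving Y=0. Observed 1.
Test 1: faults giving observed 1 are {M2 stuck-at-1, M3 stuck-at-1, M4 stuck-at-1, M5 stuck-at-1}.
Test 2 (A=1, B=0, C=1): fault-free M1=1, M2=1, M3=1, M4=0, M5=1 → 1; observed 0. Eliminates M2 stuck-at-1, M3 stuck-at-1, M5 stuck-at-1.
Only M4 stuck-at-1 is consistent with every test.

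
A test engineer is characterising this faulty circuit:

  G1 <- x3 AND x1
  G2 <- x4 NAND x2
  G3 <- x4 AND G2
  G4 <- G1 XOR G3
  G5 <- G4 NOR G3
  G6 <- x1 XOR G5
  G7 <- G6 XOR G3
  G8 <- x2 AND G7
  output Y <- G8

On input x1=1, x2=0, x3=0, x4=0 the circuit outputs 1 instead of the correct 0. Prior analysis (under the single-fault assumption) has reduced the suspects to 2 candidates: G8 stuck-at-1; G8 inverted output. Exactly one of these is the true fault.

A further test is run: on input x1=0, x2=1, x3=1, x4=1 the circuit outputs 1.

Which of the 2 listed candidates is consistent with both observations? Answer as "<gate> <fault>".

G8 stuck-at-1

Evaluate each candidate on input x1=0, x2=1, x3=1, x4=1:
  G8 stuck-at-1: G1=0, G2=0, G3=0, G4=0, G5=1, G6=1, G7=1, G8=1 [stuck-at-1] → 1 — matches
  G8 inverted output: G1=0, G2=0, G3=0, G4=0, G5=1, G6=1, G7=1, G8=0 [inverted output] → 0 — eliminated
Only G8 stuck-at-1 reproduces the observed 1.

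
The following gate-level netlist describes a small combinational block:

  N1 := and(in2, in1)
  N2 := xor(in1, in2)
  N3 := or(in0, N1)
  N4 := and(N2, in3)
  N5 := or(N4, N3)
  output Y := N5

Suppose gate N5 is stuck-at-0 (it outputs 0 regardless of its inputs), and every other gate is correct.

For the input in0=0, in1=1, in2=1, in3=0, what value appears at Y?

Propagate with N5 forced: N1=1, N2=0, N3=1, N4=0, N5=0 [stuck-at-0].
So Y = 0. (Without the fault it would be 1.)

0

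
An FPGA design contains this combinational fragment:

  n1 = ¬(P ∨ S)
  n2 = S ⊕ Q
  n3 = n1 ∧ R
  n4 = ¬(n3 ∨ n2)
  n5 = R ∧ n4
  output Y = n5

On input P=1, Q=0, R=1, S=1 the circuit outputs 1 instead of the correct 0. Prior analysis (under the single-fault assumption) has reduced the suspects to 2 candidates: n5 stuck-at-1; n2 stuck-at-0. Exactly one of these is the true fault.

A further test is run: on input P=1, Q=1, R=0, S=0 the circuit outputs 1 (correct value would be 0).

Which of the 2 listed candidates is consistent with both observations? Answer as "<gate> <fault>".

Evaluate each candidate on input P=1, Q=1, R=0, S=0:
  n5 stuck-at-1: n1=0, n2=1, n3=0, n4=0, n5=1 [stuck-at-1] → 1 — matches
  n2 stuck-at-0: n1=0, n2=0 [stuck-at-0], n3=0, n4=1, n5=0 → 0 — eliminated
Only n5 stuck-at-1 reproduces the observed 1.

n5 stuck-at-1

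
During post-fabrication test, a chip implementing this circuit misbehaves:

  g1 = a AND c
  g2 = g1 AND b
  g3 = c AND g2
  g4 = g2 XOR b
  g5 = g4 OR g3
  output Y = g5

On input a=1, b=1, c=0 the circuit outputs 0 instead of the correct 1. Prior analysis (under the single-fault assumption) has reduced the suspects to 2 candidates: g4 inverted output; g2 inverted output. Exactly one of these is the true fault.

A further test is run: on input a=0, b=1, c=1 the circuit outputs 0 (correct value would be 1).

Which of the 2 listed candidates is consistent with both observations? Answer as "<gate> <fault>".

Evaluate each candidate on input a=0, b=1, c=1:
  g4 inverted output: g1=0, g2=0, g3=0, g4=0 [inverted output], g5=0 → 0 — matches
  g2 inverted output: g1=0, g2=1 [inverted output], g3=1, g4=0, g5=1 → 1 — eliminated
Only g4 inverted output reproduces the observed 0.

g4 inverted output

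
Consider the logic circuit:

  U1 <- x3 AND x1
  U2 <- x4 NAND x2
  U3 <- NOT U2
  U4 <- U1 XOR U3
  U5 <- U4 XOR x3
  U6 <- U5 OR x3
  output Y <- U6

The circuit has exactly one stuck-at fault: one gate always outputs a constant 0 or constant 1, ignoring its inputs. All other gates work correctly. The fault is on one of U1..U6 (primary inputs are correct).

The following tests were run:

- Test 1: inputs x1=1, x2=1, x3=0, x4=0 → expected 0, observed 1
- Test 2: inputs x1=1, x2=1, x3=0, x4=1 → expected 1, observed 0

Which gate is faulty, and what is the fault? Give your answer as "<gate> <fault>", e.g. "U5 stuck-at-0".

U1 stuck-at-1

Fault-free values for test 1 (x1=1, x2=1, x3=0, x4=0): U1=0, U2=1, U3=0, U4=0, U5=0, U6=0, giving Y=0. Observed 1.
Test 1: faults giving observed 1 are {U1 stuck-at-1, U2 stuck-at-0, U3 stuck-at-1, U4 stuck-at-1, U5 stuck-at-1, U6 stuck-at-1}.
Test 2 (x1=1, x2=1, x3=0, x4=1): fault-free U1=0, U2=0, U3=1, U4=1, U5=1, U6=1 → 1; observed 0. Eliminates U2 stuck-at-0, U3 stuck-at-1, U4 stuck-at-1, U5 stuck-at-1, U6 stuck-at-1.
Only U1 stuck-at-1 is consistent with every test.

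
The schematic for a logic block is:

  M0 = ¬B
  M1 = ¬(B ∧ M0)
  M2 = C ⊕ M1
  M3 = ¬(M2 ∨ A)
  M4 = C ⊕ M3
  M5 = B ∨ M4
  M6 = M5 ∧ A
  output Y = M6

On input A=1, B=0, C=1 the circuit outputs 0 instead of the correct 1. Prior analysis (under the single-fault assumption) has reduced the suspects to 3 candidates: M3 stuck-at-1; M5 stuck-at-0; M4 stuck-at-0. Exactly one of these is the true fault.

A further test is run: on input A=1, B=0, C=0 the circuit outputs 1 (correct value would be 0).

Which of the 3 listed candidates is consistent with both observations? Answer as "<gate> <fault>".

Evaluate each candidate on input A=1, B=0, C=0:
  M3 stuck-at-1: M0=1, M1=1, M2=1, M3=1 [stuck-at-1], M4=1, M5=1, M6=1 → 1 — matches
  M5 stuck-at-0: M0=1, M1=1, M2=1, M3=0, M4=0, M5=0 [stuck-at-0], M6=0 → 0 — eliminated
  M4 stuck-at-0: M0=1, M1=1, M2=1, M3=0, M4=0 [stuck-at-0], M5=0, M6=0 → 0 — eliminated
Only M3 stuck-at-1 reproduces the observed 1.

M3 stuck-at-1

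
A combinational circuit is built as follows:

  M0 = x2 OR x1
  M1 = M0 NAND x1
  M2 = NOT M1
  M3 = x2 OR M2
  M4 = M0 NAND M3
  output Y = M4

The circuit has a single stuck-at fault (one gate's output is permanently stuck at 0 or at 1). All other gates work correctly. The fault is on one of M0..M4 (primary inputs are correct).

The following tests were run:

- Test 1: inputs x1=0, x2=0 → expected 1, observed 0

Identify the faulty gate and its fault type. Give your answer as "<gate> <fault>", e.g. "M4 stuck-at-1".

Fault-free values for test 1 (x1=0, x2=0): M0=0, M1=1, M2=0, M3=0, M4=1, giving Y=1. Observed 0.
Test 1: faults giving observed 0 are {M4 stuck-at-0}.
Only M4 stuck-at-0 is consistent with every test.

M4 stuck-at-0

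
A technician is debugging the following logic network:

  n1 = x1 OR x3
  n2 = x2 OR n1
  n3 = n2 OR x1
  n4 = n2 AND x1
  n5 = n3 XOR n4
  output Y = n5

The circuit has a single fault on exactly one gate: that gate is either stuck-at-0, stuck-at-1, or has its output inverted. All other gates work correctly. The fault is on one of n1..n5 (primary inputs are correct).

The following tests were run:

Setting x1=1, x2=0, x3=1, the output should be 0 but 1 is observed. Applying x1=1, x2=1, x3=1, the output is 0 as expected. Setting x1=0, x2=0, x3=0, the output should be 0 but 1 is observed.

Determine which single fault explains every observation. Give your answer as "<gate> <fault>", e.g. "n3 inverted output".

Fault-free values for test 1 (x1=1, x2=0, x3=1): n1=1, n2=1, n3=1, n4=1, n5=0, giving Y=0. Observed 1.
Test 1: faults giving observed 1 are {n1 stuck-at-0, n1 inverted output, n2 stuck-at-0, n2 inverted output, n3 stuck-at-0, n3 inverted output, n4 stuck-at-0, n4 inverted output, n5 stuck-at-1, n5 inverted output}.
Test 2 (x1=1, x2=1, x3=1): fault-free n1=1, n2=1, n3=1, n4=1, n5=0 → 0; observed 0. Eliminates n2 stuck-at-0, n2 inverted output, n3 stuck-at-0, n3 inverted output, n4 stuck-at-0, n4 inverted output, n5 stuck-at-1, n5 inverted output.
Test 3 (x1=0, x2=0, x3=0): fault-free n1=0, n2=0, n3=0, n4=0, n5=0 → 0; observed 1. Eliminates n1 stuck-at-0.
Only n1 inverted output is consistent with every test.

n1 inverted output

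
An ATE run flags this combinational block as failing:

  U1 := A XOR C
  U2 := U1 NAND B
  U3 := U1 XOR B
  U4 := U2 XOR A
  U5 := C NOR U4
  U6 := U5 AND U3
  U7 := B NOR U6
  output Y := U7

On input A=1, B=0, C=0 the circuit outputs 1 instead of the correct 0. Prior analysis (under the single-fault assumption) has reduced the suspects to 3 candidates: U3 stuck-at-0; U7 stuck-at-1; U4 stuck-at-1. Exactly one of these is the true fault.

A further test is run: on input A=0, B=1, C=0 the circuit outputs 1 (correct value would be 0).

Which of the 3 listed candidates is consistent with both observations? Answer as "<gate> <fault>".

U7 stuck-at-1

Evaluate each candidate on input A=0, B=1, C=0:
  U3 stuck-at-0: U1=0, U2=1, U3=0 [stuck-at-0], U4=1, U5=0, U6=0, U7=0 → 0 — eliminated
  U7 stuck-at-1: U1=0, U2=1, U3=1, U4=1, U5=0, U6=0, U7=1 [stuck-at-1] → 1 — matches
  U4 stuck-at-1: U1=0, U2=1, U3=1, U4=1 [stuck-at-1], U5=0, U6=0, U7=0 → 0 — eliminated
Only U7 stuck-at-1 reproduces the observed 1.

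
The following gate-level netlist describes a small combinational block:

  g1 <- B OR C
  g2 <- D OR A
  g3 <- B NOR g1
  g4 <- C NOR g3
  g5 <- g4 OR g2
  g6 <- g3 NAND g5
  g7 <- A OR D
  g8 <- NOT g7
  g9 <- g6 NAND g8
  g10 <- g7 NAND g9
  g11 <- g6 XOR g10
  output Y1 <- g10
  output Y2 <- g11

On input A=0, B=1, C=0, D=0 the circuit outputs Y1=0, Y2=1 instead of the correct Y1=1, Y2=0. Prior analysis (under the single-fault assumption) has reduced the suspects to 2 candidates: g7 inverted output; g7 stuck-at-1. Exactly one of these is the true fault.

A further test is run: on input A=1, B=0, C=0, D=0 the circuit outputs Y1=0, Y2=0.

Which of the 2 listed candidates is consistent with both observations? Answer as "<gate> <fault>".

g7 stuck-at-1

Evaluate each candidate on input A=1, B=0, C=0, D=0:
  g7 inverted output: g1=0, g2=1, g3=1, g4=0, g5=1, g6=0, g7=0 [inverted output], g8=1, g9=1, g10=1, g11=1 → Y1=1, Y2=1 — eliminated
  g7 stuck-at-1: g1=0, g2=1, g3=1, g4=0, g5=1, g6=0, g7=1 [stuck-at-1], g8=0, g9=1, g10=0, g11=0 → Y1=0, Y2=0 — matches
Only g7 stuck-at-1 reproduces the observed Y1=0, Y2=0.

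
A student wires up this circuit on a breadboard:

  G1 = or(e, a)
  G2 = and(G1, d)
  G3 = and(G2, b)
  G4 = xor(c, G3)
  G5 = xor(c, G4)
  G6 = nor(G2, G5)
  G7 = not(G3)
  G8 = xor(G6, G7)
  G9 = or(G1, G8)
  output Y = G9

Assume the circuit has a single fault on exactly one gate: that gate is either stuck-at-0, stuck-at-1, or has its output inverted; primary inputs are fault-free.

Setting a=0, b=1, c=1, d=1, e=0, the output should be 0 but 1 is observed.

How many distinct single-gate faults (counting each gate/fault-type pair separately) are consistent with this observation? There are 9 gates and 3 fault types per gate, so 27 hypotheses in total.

Fault-free: G1=0, G2=0, G3=0, G4=1, G5=0, G6=1, G7=1, G8=0, G9=0 → 0. Observed 1.
  G1: stuck-at-1, inverted output ✓; others ✗
  G2: none of the 3 fault types match ✗
  G3: none of the 3 fault types match ✗
  G4: stuck-at-0, inverted output ✓; others ✗
  G5: stuck-at-1, inverted output ✓; others ✗
  G6: stuck-at-0, inverted output ✓; others ✗
  G7: stuck-at-0, inverted output ✓; others ✗
  G8: stuck-at-1, inverted output ✓; others ✗
  G9: stuck-at-1, inverted output ✓; others ✗
Consistent faults: {G1 stuck-at-1, G1 inverted output, G4 stuck-at-0, G4 inverted output, G5 stuck-at-1, G5 inverted output, G6 stuck-at-0, G6 inverted output, G7 stuck-at-0, G7 inverted output, G8 stuck-at-1, G8 inverted output, G9 stuck-at-1, G9 inverted output} — 14 in all.

14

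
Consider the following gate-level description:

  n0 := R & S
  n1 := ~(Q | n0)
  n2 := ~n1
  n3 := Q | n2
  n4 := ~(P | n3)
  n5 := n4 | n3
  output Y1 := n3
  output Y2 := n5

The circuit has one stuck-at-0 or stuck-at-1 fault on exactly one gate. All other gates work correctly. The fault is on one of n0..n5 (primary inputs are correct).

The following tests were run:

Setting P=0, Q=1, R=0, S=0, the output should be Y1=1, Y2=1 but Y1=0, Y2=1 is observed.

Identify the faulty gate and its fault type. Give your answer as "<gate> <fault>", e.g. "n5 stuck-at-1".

Fault-free values for test 1 (P=0, Q=1, R=0, S=0): n0=0, n1=0, n2=1, n3=1, n4=0, n5=1, giving Y1=1, Y2=1. Observed Y1=0, Y2=1.
Test 1: faults giving observed Y1=0, Y2=1 are {n3 stuck-at-0}.
Only n3 stuck-at-0 is consistent with every test.

n3 stuck-at-0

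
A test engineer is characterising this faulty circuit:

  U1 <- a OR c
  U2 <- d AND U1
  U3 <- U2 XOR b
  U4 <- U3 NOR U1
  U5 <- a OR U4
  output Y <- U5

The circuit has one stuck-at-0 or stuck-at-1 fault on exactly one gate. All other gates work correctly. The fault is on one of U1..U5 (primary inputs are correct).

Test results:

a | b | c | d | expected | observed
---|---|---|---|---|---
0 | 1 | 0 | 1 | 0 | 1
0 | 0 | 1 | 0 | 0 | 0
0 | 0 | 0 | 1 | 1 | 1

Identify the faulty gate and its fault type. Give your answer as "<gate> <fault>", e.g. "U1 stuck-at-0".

Fault-free values for test 1 (a=0, b=1, c=0, d=1): U1=0, U2=0, U3=1, U4=0, U5=0, giving Y=0. Observed 1.
Test 1: faults giving observed 1 are {U2 stuck-at-1, U3 stuck-at-0, U4 stuck-at-1, U5 stuck-at-1}.
Test 2 (a=0, b=0, c=1, d=0): fault-free U1=1, U2=0, U3=0, U4=0, U5=0 → 0; observed 0. Eliminates U4 stuck-at-1, U5 stuck-at-1.
Test 3 (a=0, b=0, c=0, d=1): fault-free U1=0, U2=0, U3=0, U4=1, U5=1 → 1; observed 1. Eliminates U2 stuck-at-1.
Only U3 stuck-at-0 is consistent with every test.

U3 stuck-at-0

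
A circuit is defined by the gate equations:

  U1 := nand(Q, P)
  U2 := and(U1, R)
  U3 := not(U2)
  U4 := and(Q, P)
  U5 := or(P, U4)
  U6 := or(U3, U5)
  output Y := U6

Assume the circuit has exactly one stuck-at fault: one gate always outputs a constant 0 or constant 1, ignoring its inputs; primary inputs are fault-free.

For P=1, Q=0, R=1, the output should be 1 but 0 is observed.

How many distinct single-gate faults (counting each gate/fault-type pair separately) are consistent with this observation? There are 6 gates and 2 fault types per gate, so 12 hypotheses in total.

2

Fault-free: U1=1, U2=1, U3=0, U4=0, U5=1, U6=1 → 1. Observed 0.
  U1 stuck-at-0: output 1 ✗
  U1 stuck-at-1: output 1 ✗
  U2 stuck-at-0: output 1 ✗
  U2 stuck-at-1: output 1 ✗
  U3 stuck-at-0: output 1 ✗
  U3 stuck-at-1: output 1 ✗
  U4 stuck-at-0: output 1 ✗
  U4 stuck-at-1: output 1 ✗
  U5 stuck-at-0: output 0 ✓
  U5 stuck-at-1: output 1 ✗
  U6 stuck-at-0: output 0 ✓
  U6 stuck-at-1: output 1 ✗
Consistent faults: {U5 stuck-at-0, U6 stuck-at-0} — 2 in all.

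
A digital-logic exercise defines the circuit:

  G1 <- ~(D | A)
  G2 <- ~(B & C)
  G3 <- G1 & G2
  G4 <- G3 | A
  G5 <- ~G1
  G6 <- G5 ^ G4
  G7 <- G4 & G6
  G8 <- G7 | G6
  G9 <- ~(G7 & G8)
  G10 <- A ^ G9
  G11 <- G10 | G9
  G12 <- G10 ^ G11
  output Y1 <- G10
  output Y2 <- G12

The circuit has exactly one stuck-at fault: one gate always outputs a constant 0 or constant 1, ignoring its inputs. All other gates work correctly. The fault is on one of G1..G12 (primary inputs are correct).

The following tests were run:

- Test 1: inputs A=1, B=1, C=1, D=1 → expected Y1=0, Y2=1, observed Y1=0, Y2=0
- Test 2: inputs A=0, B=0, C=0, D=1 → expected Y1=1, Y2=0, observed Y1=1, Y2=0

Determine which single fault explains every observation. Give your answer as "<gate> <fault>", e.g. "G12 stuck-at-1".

Fault-free values for test 1 (A=1, B=1, C=1, D=1): G1=0, G2=0, G3=0, G4=1, G5=1, G6=0, G7=0, G8=0, G9=1, G10=0, G11=1, G12=1, giving Y1=0, Y2=1. Observed Y1=0, Y2=0.
Test 1: faults giving observed Y1=0, Y2=0 are {G11 stuck-at-0, G12 stuck-at-0}.
Test 2 (A=0, B=0, C=0, D=1): fault-free G1=0, G2=1, G3=0, G4=0, G5=1, G6=1, G7=0, G8=1, G9=1, G10=1, G11=1, G12=0 → Y1=1, Y2=0; observed Y1=1, Y2=0. Eliminates G11 stuck-at-0.
Only G12 stuck-at-0 is consistent with every test.

G12 stuck-at-0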